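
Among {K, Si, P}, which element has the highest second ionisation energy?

After 1 electron has been removed, what remains? K⁺ is the bare [Ar] core; Si⁺ still has 3 valence electrons; P⁺ still has 4 valence electrons.
Core electrons are held far more tightly than valence electrons, so K tops the IE_2 order.
Valence configurations: Si⁺ [Ne]3s²3p¹, P⁺ [Ne]3s²3p².
The numbers (kJ/mol): K 3052, Si 1577, P 1907.
Overall IE_2 order: Si < P < K.

K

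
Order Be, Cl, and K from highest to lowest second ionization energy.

IE_2 is the cost of taking one more electron from the +1 cation: Be⁺ still has 1 valence electron; Cl⁺ still has 6 valence electrons; K⁺ is the bare [Ar] core.
Breaking into a closed-shell core is much more expensive than removing a leftover valence electron — K has the largest IE_2 here.
Valence configurations: Be⁺ [He]2s¹, Cl⁺ [Ne]3s²3p⁴.
Approximate IE_2 values (kJ/mol): Be 1757, Cl 2298, K 3052.
Hence IE_2: Be < Cl < K.

K, Cl, Be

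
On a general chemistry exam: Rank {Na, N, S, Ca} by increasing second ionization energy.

Ca < S < N < Na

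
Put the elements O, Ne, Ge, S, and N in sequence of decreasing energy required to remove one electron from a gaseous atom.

N is in period 2, group 15; O is in period 2, group 16; Ne is in period 2, group 18; S is in period 3, group 16; Ge is in period 4, group 14.
IE₁ increases left→right with effective nuclear charge and decreases top→bottom as the valence shell moves farther out.
Neither a single period nor a single group — weigh both effects.
S > Ge: relative to Ge, both the across-period and down-group shifts push S's first ionization energy up.
O > S: they share group 16; the group trend gives O the larger value.
N > O: this pair runs against the simple trend — see the exception note.
Ne > N: both are in period 2; the period trend gives Ne the larger value.
Note the exception: N has a higher first ionization energy than O, contrary to the simple trend — pairing an electron in O's 2p⁴ costs repulsion energy, so O ionizes more easily than half-filled N (2p³).
Approximate values (kJ/mol): N 1402, O 1314, Ne 2081, S 1000, Ge 762.
So from highest to lowest: Ne > N > O > S > Ge.

Ne > N > O > S > Ge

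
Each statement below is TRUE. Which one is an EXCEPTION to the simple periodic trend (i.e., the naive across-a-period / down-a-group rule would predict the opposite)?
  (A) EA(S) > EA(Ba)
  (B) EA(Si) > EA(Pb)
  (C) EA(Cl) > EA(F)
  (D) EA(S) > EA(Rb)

The general trend: electron affinity increases across a period and decreases down a group.
(A) S (period 3, group 16) vs Ba (period 6, group 2): the stated order agrees with the simple trend.
(B) Si (period 3, group 14) vs Pb (period 6, group 14): the stated order agrees with the simple trend.
(C) Cl (period 3, group 17) vs F (period 2, group 17): the stated order contradicts the simple trend.
(D) S (period 3, group 16) vs Rb (period 5, group 1): the stated order agrees with the simple trend.
The exception is (C): F's small 2p subshell makes the incoming electron feel strong e⁻–e⁻ repulsion, so Cl actually releases more energy on gaining an electron.

(C)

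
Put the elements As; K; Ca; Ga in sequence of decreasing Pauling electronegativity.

Electronegativity increases across a period and decreases down a group, tracking effective nuclear charge and atomic size.
All lie in period 4, so electronegativity increases left to right.
So from highest to lowest: As > Ga > Ca > K.

As > Ga > Ca > K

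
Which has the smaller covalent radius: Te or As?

As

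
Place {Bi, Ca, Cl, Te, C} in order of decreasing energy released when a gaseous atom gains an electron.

Cl, Te, C, Bi, Ca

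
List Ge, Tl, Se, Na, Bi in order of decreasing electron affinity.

Se > Ge > Bi > Na > Tl

Na is in period 3, group 1; Ge is in period 4, group 14; Se is in period 4, group 16; Tl is in period 6, group 13; Bi is in period 6, group 15.
EA tends to increase across a period and decrease down a group, though the pattern is less regular than for IE or radius.
Here both period and group differ, so the two effects have to be weighed against each other.
Na > Tl: period and group pull opposite ways; the down-group shift dominates (53 vs 19 kJ/mol).
Bi > Na: the two effects oppose for this pair; the across-period effect wins (91 vs 53 kJ/mol).
Ge > Bi: period and group pull opposite ways; the down-group shift dominates (119 vs 91 kJ/mol).
Se > Ge: Se lies to the right of Ge in period 4, so the across-period effect alone puts Se higher.
Tabulated electron affinity (kJ/mol): Na 53, Ge 119, Se 195, Tl 19, Bi 91.
So from highest to lowest: Se > Ge > Bi > Na > Tl.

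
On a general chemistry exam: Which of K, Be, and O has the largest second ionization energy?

O

Consider each +1 ion: K⁺ is the bare [Ar] core; Be⁺ still has 1 valence electron; O⁺ still has 5 valence electrons.
Usually core removal costs more than valence removal, but here the competition is close: a tightly held n=2 valence electron can cost more to remove than an n=3 core electron, so the actual values have to decide it.
Valence configurations: Be⁺ [He]2s¹, O⁺ [He]2s²2p³.
Tabulated IE_2 (kJ/mol): K 3052, Be 1757, O 3388.
Putting it together, IE_2: Be < K < O.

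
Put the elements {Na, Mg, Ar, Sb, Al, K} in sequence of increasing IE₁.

K < Na < Al < Mg < Sb < Ar

Na is in period 3, group 1; Mg is in period 3, group 2; Al is in period 3, group 13; Ar is in period 3, group 18; K is in period 4, group 1; Sb is in period 5, group 15.
IE₁ increases left→right with effective nuclear charge and decreases top→bottom as the valence shell moves farther out.
Here both period and group differ, so the two effects have to be weighed against each other.
Na > K: Na sits above K in group 1, so the down-group effect alone puts Na higher.
Al > Na: Al lies to the right of Na in period 3, so the across-period effect alone puts Al higher.
Mg > Al: this pair runs against the simple trend — see the exception note.
Sb > Mg: period and group pull opposite ways; the across-period shift dominates (831 vs 738 kJ/mol).
Ar > Sb: both effects reinforce here, so Ar is clearly the higher of the two.
Note the exception: Mg has a higher first ionization energy than Al, contrary to the simple trend — Al's single 3p electron is easier to remove than one from Mg's filled 3s².
Approximate values (kJ/mol): Na 496, Mg 738, Al 578, Ar 1521, K 419, Sb 831.
So from lowest to highest: K < Na < Al < Mg < Sb < Ar.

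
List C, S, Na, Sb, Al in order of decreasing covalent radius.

Na, Sb, Al, S, C

C is in period 2, group 14; Na is in period 3, group 1; Al is in period 3, group 13; S is in period 3, group 16; Sb is in period 5, group 15.
Across a period the added protons contract the valence shell; down a group each new principal shell makes the atom larger.
Here both period and group differ, so the two effects have to be weighed against each other.
S > C: period and group pull opposite ways; the down-group shift dominates (103 vs 75 pm).
Al > S: both are in period 3; the period trend gives Al the larger value.
Sb > Al: period and group pull opposite ways; the down-group shift dominates (140 vs 126 pm).
Na > Sb: the two effects oppose for this pair; the across-period effect wins (155 vs 140 pm).
Tabulated atomic radius (pm): C 75, Na 155, Al 126, S 103, Sb 140.
So from largest to smallest: Na > Sb > Al > S > C.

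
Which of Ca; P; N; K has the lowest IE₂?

IE_2 is the cost of taking one more electron from the +1 cation: Ca⁺ still has 1 valence electron; P⁺ still has 4 valence electrons; N⁺ still has 4 valence electrons; K⁺ is the bare [Ar] core.
Pulling an electron out of a noble-gas core costs far more than removing a remaining valence electron, so K sits at the high end of IE_2.
Valence configurations: Ca⁺ [Ar]4s¹, P⁺ [Ne]3s²3p², N⁺ [He]2s²2p².
Approximate IE_2 values (kJ/mol): Ca 1145, P 1907, N 2856, K 3052.
Overall IE_2 order: Ca < P < N < K.

Ca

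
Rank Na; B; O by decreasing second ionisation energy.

Na > O > B

IE_2 is the cost of taking one more electron from the +1 cation: Na⁺ is the bare [Ne] core; B⁺ still has 2 valence electrons; O⁺ still has 5 valence electrons.
Core electrons are held far more tightly than valence electrons, so Na tops the IE_2 order.
Valence configurations: B⁺ [He]2s², O⁺ [He]2s²2p³.
The numbers (kJ/mol): Na 4562, B 2427, O 3388.
Putting it together, IE_2: B < O < Na.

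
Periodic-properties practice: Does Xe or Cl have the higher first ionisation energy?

Cl

Cl is in period 3, group 17; Xe is in period 5, group 18.
First ionization energy rises across a period (greater Z_eff holds electrons more tightly) and falls down a group (valence electrons are farther from the nucleus).
These span different periods and groups, so the two trends combine.
Cl > Xe: period and group pull opposite ways; the down-group shift dominates (1251 vs 1170 kJ/mol).
Tabulated first ionization energy (kJ/mol): Cl 1251, Xe 1170.
So Cl has the higher first ionisation energy (Cl > Xe).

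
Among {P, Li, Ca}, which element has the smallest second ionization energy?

Ca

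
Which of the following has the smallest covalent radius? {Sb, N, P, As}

N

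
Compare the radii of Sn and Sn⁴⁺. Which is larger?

Forming Sn⁴⁺ removes 4 electrons from Sn. Fewer electrons for the same nuclear charge means less shielding and a higher Z_eff on the remaining electrons.
A cation is smaller than its parent atom: Sn⁴⁺ < Sn.

Sn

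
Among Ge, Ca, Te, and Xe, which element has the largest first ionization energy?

Xe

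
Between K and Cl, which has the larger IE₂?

K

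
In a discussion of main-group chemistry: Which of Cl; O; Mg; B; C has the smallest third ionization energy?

B

The third ionization energy removes an electron from the +2 ion. For each element: Cl²⁺ still has 5 valence electrons; O²⁺ still has 4 valence electrons; Mg²⁺ is the bare [Ne] core; B²⁺ still has 1 valence electron; C²⁺ still has 2 valence electrons.
Breaking into a closed-shell core is much more expensive than removing a leftover valence electron — Mg has the largest IE_3 here.
Valence configurations: Cl²⁺ [Ne]3s²3p³, O²⁺ [He]2s²2p², B²⁺ [He]2s¹, C²⁺ [He]2s².
Tabulated IE_3 (kJ/mol): Cl 3822, O 5300, Mg 7733, B 3660, C 4620.
Overall IE_3 order: B < Cl < C < O < Mg.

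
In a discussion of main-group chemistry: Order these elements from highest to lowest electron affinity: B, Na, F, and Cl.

Cl > F > Na > B

B is in period 2, group 13; F is in period 2, group 17; Na is in period 3, group 1; Cl is in period 3, group 17.
Adding an electron releases more energy for atoms nearer the top right (short of the noble gases).
Neither a single period nor a single group — weigh both effects.
Na > B: this pair runs against the simple trend — see the exception note.
F > Na: relative to Na, both the across-period and down-group shifts push F's electron affinity up.
Cl > F: this pair runs against the simple trend — see the exception note.
Note the exception: Na has a higher electron affinity than B, contrary to the simple trend — B's ns²np¹ configuration gives only a small electron affinity — the sparsely filled np subshell binds an added electron weakly.
Note the exception: Cl has a higher electron affinity than F, contrary to the simple trend — F's small 2p subshell makes the incoming electron feel strong e⁻–e⁻ repulsion, so Cl actually releases more energy on gaining an electron.
Approximate values (kJ/mol): B 27, F 328, Na 53, Cl 349.
So from highest to lowest: Cl > F > Na > B.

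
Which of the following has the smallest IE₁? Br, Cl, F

F is in period 2, group 17; Cl is in period 3, group 17; Br is in period 4, group 17.
IE₁ increases left→right with effective nuclear charge and decreases top→bottom as the valence shell moves farther out.
All are in group 17, so first ionization energy increases up the group.
The smallest IE₁ among these belongs to Br.

Br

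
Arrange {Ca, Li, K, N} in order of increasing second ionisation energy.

Consider each +1 ion: Ca⁺ still has 1 valence electron; Li⁺ is the bare [He] core; K⁺ is the bare [Ar] core; N⁺ still has 4 valence electrons.
Breaking into a closed-shell core is much more expensive than removing a leftover valence electron — K and Li have the largest IE_2 here.
Valence configurations: Ca⁺ [Ar]4s¹, N⁺ [He]2s²2p².
The numbers (kJ/mol): Ca 1145, Li 7298, K 3052, N 2856.
Overall IE_2 order: Ca < N < K < Li.

Ca < N < K < Li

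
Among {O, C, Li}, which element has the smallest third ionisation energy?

C

IE_3 is the cost of taking one more electron from the +2 cation: O²⁺ still has 4 valence electrons; C²⁺ still has 2 valence electrons; Li²⁺ is already 1 electron into the core.
Core electrons are held far more tightly than valence electrons, so Li tops the IE_3 order.
Valence configurations: O²⁺ [He]2s²2p², C²⁺ [He]2s².
Approximate IE_3 values (kJ/mol): O 5300, C 4620, Li 11815.
Putting it together, IE_3: C < O < Li.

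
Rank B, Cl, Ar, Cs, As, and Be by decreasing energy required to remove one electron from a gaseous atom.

IE₁ increases left→right with effective nuclear charge and decreases top→bottom as the valence shell moves farther out.
Neither a single period nor a single group — weigh both effects.
B > Cs: relative to Cs, both the across-period and down-group shifts push B's first ionization energy up.
Be > B: this pair runs against the simple trend — see the exception note.
As > Be: period and group pull opposite ways; the across-period shift dominates (947 vs 900 kJ/mol).
Cl > As: both effects reinforce here, so Cl is clearly the higher of the two.
Ar > Cl: both are in period 3; the period trend gives Ar the larger value.
Note the exception: Be has a higher first ionization energy than B, contrary to the simple trend — removing B's lone 2p electron is easier than breaking Be's filled 2s².
Tabulated first ionization energy (kJ/mol): Be 900, B 801, Cl 1251, Ar 1521, As 947, Cs 376.
So from highest to lowest: Ar > Cl > As > Be > B > Cs.

Ar, Cl, As, Be, B, Cs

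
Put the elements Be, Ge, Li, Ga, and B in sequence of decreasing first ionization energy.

Be > B > Ge > Ga > Li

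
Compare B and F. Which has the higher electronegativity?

F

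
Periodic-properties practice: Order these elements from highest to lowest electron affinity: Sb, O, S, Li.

Li is in period 2, group 1; O is in period 2, group 16; S is in period 3, group 16; Sb is in period 5, group 15.
Atoms with high Z_eff and room in the valence shell (especially the halogens) have the most exothermic electron affinities.
Here both period and group differ, so the two effects have to be weighed against each other.
Sb > Li: period and group pull opposite ways; the across-period shift dominates (103 vs 60 kJ/mol).
O > Sb: relative to Sb, both the across-period and down-group shifts push O's electron affinity up.
S > O: this pair runs against the simple trend — see the exception note.
Note the exception: S has a higher electron affinity than O, contrary to the simple trend — the compact 2p subshell of O repels the added electron more than S's larger 3p does.
Tabulated electron affinity (kJ/mol): Li 60, O 141, S 200, Sb 103.
So from highest to lowest: S > O > Sb > Li.

S > O > Sb > Li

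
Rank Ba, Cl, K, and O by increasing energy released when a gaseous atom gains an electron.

Ba, K, O, Cl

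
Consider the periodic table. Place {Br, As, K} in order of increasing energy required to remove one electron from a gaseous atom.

K < As < Br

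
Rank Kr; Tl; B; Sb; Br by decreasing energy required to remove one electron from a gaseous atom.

B is in period 2, group 13; Br is in period 4, group 17; Kr is in period 4, group 18; Sb is in period 5, group 15; Tl is in period 6, group 13.
First ionization energy rises across a period (greater Z_eff holds electrons more tightly) and falls down a group (valence electrons are farther from the nucleus).
These span different periods and groups, so the two trends combine.
B > Tl: they share group 13; the group trend gives B the larger value.
Sb > B: the two effects oppose for this pair; the across-period effect wins (831 vs 801 kJ/mol).
Br > Sb: relative to Sb, both the across-period and down-group shifts push Br's first ionization energy up.
Kr > Br: Kr lies to the right of Br in period 4, so the across-period effect alone puts Kr higher.
Approximate values (kJ/mol): B 801, Br 1140, Kr 1351, Sb 831, Tl 589.
So from highest to lowest: Kr > Br > Sb > B > Tl.

Kr > Br > Sb > B > Tl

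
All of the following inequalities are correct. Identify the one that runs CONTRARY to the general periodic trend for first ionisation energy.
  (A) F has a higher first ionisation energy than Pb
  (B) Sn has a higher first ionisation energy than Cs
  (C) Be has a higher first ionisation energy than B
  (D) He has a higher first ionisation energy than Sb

The general trend: first ionisation energy increases across a period and decreases down a group.
(A) F (period 2, group 17) vs Pb (period 6, group 14): the stated order agrees with the simple trend.
(B) Sn (period 5, group 14) vs Cs (period 6, group 1): the stated order agrees with the simple trend.
(C) Be (period 2, group 2) vs B (period 2, group 13): the stated order contradicts the simple trend.
(D) He (period 1, group 18) vs Sb (period 5, group 15): the stated order agrees with the simple trend.
The exception is (C): removing B's lone 2p electron is easier than breaking Be's filled 2s².

(C)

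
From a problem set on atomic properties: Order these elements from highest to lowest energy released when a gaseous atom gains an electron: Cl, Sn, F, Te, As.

F is in period 2, group 17; Cl is in period 3, group 17; As is in period 4, group 15; Sn is in period 5, group 14; Te is in period 5, group 16.
EA tends to increase across a period and decrease down a group, though the pattern is less regular than for IE or radius.
These span different periods and groups, so the two trends combine.
Sn > As: this pair runs against the simple trend — see the exception note.
Te > Sn: both are in period 5; the period trend gives Te the larger value.
F > Te: both effects reinforce here, so F is clearly the higher of the two.
Cl > F: this pair runs against the simple trend — see the exception note.
Note the exception: Sn has a higher electron affinity than As, contrary to the simple trend — adding an electron to As's half-filled np³ subshell costs electron-pairing energy.
Note the exception: Cl has a higher electron affinity than F, contrary to the simple trend — F's small 2p subshell makes the incoming electron feel strong e⁻–e⁻ repulsion, so Cl actually releases more energy on gaining an electron.
For reference (kJ/mol): F 328, Cl 349, As 78, Sn 107, Te 190.
So from highest to lowest: Cl > F > Te > Sn > As.

Cl > F > Te > Sn > As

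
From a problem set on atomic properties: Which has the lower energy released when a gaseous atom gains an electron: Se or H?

H is in period 1, group 1; Se is in period 4, group 16.
Electron affinity generally becomes more exothermic across a period toward the halogens and less exothermic down a group.
These span different periods and groups, so the two trends combine.
Se > H: the two effects oppose for this pair; the across-period effect wins (195 vs 73 kJ/mol).
Approximate values (kJ/mol): H 73, Se 195.
So H has the lower energy released when a gaseous atom gains an electron (H < Se).

H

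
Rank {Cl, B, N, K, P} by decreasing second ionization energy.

K > N > B > Cl > P

After 1 electron has been removed, what remains? Cl⁺ still has 6 valence electrons; B⁺ still has 2 valence electrons; N⁺ still has 4 valence electrons; K⁺ is the bare [Ar] core; P⁺ still has 4 valence electrons.
Pulling an electron out of a noble-gas core costs far more than removing a remaining valence electron, so K sits at the high end of IE_2.
Valence configurations: Cl⁺ [Ne]3s²3p⁴, B⁺ [He]2s², N⁺ [He]2s²2p², P⁺ [Ne]3s²3p².
Approximate IE_2 values (kJ/mol): Cl 2298, B 2427, N 2856, K 3052, P 1907.
Putting it together, IE_2: P < Cl < B < N < K.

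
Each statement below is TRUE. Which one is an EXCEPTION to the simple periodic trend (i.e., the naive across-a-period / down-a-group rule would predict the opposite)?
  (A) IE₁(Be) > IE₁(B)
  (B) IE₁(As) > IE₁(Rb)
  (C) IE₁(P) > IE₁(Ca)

The general trend: first ionization energy increases across a period and decreases down a group.
(A) Be (period 2, group 2) vs B (period 2, group 13): the stated order contradicts the simple trend.
(B) As (period 4, group 15) vs Rb (period 5, group 1): the stated order agrees with the simple trend.
(C) P (period 3, group 15) vs Ca (period 4, group 2): the stated order agrees with the simple trend.
The exception is (A): removing B's lone 2p electron is easier than breaking Be's filled 2s².

(A)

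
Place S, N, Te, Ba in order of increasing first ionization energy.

N is in period 2, group 15; S is in period 3, group 16; Te is in period 5, group 16; Ba is in period 6, group 2.
Across a period the outer electron is held more tightly (higher IE₁); down a group it sits in a higher shell, more shielded, and comes off more easily.
Neither a single period nor a single group — weigh both effects.
Te > Ba: both effects reinforce here, so Te is clearly the higher of the two.
S > Te: S sits above Te in group 16, so the down-group effect alone puts S higher.
N > S: period and group pull opposite ways; the down-group shift dominates (1402 vs 1000 kJ/mol).
Approximate values (kJ/mol): N 1402, S 1000, Te 869, Ba 503.
So from lowest to highest: Ba < Te < S < N.

Ba < Te < S < N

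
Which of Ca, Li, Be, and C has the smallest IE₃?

The third ionization energy removes an electron from the +2 ion. For each element: Ca²⁺ is the bare [Ar] core; Li²⁺ is already 1 electron into the core; Be²⁺ is the bare [He] core; C²⁺ still has 2 valence electrons.
Core electrons are held far more tightly than valence electrons, so Ca, Li and Be top the IE_3 order.
Tabulated IE_3 (kJ/mol): Ca 4912, Li 11815, Be 14849, C 4620.
Putting it together, IE_3: C < Ca < Li < Be.

C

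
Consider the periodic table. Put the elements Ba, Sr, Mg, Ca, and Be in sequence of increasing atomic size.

Be, Mg, Ca, Sr, Ba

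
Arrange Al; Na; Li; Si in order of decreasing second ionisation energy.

Li, Na, Al, Si

The second ionization energy removes an electron from the +1 ion. For each element: Al⁺ still has 2 valence electrons; Na⁺ is the bare [Ne] core; Li⁺ is the bare [He] core; Si⁺ still has 3 valence electrons.
Pulling an electron out of a noble-gas core costs far more than removing a remaining valence electron, so Na and Li sit at the high end of IE_2.
Valence configurations: Al⁺ [Ne]3s², Si⁺ [Ne]3s²3p¹.
Si⁺ loses a lone 3p electron whereas Al⁺ must break into a filled 3s² pair, so IE_2(Al) > IE_2(Si) even though Si has the higher nuclear charge.
The numbers (kJ/mol): Al 1817, Na 4562, Li 7298, Si 1577.
Putting it together, IE_2: Si < Al < Na < Li.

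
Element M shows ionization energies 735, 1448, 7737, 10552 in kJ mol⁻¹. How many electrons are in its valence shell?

Look for the largest jump between consecutive ionization energies: IE3/IE2 ≈ 5.3, far larger than any earlier ratio.
That jump marks the point where a core electron is being removed. So the atom has 2 valence electrons.

2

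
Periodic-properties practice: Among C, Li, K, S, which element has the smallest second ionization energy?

S

Consider each +1 ion: C⁺ still has 3 valence electrons; Li⁺ is the bare [He] core; K⁺ is the bare [Ar] core; S⁺ still has 5 valence electrons.
Core electrons are held far more tightly than valence electrons, so K and Li top the IE_2 order.
Valence configurations: C⁺ [He]2s²2p¹, S⁺ [Ne]3s²3p³.
The numbers (kJ/mol): C 2353, Li 7298, K 3052, S 2252.
Hence IE_2: S < C < K < Li.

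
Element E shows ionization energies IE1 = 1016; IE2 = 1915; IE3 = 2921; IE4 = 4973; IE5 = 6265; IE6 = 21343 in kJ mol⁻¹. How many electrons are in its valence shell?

5

Look for the largest jump between consecutive ionization energies: IE6/IE5 ≈ 3.4, far larger than any earlier ratio.
That jump marks the point where a core electron is being removed. So the atom has 5 valence electrons.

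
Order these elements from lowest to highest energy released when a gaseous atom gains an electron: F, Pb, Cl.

Pb < F < Cl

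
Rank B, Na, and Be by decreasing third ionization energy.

Be, Na, B

IE_3 is the cost of taking one more electron from the +2 cation: B²⁺ still has 1 valence electron; Na²⁺ is already 1 electron into the core; Be²⁺ is the bare [He] core.
Breaking into a closed-shell core is much more expensive than removing a leftover valence electron — Na and Be have the largest IE_3 here.
Tabulated IE_3 (kJ/mol): B 3660, Na 6910, Be 14849.
So the third ionization energies run B < Na < Be.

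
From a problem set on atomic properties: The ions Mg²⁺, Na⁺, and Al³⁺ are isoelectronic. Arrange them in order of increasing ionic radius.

All of these have 10 electrons, so size is governed by nuclear charge alone: the more protons, the stronger the pull on the same electron cloud, and the smaller the ion.
Nuclear charges: Al³⁺ (Z=13), Mg²⁺ (Z=12), Na⁺ (Z=11).
Smallest to largest: Al³⁺ < Mg²⁺ < Na⁺.

Al³⁺, Mg²⁺, Na⁺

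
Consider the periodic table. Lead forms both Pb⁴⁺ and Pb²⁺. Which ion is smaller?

Both ions have Z = 82 protons, but Pb⁴⁺ has lost more electrons, so its remaining electrons feel a larger effective nuclear charge per electron and are pulled in more tightly.
Higher positive charge → smaller ion, so Pb²⁺ > Pb⁴⁺.

Pb⁴⁺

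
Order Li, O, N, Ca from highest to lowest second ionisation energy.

Li > O > N > Ca

The second ionization energy removes an electron from the +1 ion. For each element: Li⁺ is the bare [He] core; O⁺ still has 5 valence electrons; N⁺ still has 4 valence electrons; Ca⁺ still has 1 valence electron.
Breaking into a closed-shell core is much more expensive than removing a leftover valence electron — Li has the largest IE_2 here.
Valence configurations: O⁺ [He]2s²2p³, N⁺ [He]2s²2p², Ca⁺ [Ar]4s¹.
Tabulated IE_2 (kJ/mol): Li 7298, O 3388, N 2856, Ca 1145.
Putting it together, IE_2: Ca < N < O < Li.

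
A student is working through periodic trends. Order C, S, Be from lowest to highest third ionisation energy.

S < C < Be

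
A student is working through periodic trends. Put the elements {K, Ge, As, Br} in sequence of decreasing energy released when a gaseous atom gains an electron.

Br > Ge > As > K

EA tends to increase across a period and decrease down a group, though the pattern is less regular than for IE or radius.
All lie in period 4; the across-period trend (electron affinity increases left to right) applies, with the exception below.
Note the exception: Ge has a higher electron affinity than As, contrary to the simple trend — adding an electron to As's half-filled 4p³ is unfavourable, so Ge (4p²) has the more exothermic EA.
For reference (kJ/mol): K 48, Ge 119, As 78, Br 325.
So from highest to lowest: Br > Ge > As > K.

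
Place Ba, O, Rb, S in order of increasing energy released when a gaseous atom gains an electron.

Ba < Rb < O < S

Electron affinity generally becomes more exothermic across a period toward the halogens and less exothermic down a group.
Neither a single period nor a single group — weigh both effects.
Rb > Ba: the two effects oppose for this pair; the down-group effect wins (47 vs 14 kJ/mol).
O > Rb: relative to Rb, both the across-period and down-group shifts push O's electron affinity up.
S > O: this pair runs against the simple trend — see the exception note.
Note the exception: S has a higher electron affinity than O, contrary to the simple trend — the compact 2p subshell of O repels the added electron more than S's larger 3p does.
Tabulated electron affinity (kJ/mol): O 141, S 200, Rb 47, Ba 14.
So from lowest to highest: Ba < Rb < O < S.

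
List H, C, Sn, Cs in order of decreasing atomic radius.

Cs > Sn > C > H

H is in period 1, group 1; C is in period 2, group 14; Sn is in period 5, group 14; Cs is in period 6, group 1.
Moving right in a period, electrons are added to the same shell under a stronger nuclear pull, so atoms get smaller; moving down, a new shell is opened and atoms get larger.
Here both period and group differ, so the two effects have to be weighed against each other.
C > H: the two effects oppose for this pair; the down-group effect wins (75 vs 32 pm).
Sn > C: they share group 14; the group trend gives Sn the larger value.
Cs > Sn: relative to Sn, both the across-period and down-group shifts push Cs's atomic radius up.
Approximate values (pm): H 32, C 75, Sn 140, Cs 232.
So from largest to smallest: Cs > Sn > C > H.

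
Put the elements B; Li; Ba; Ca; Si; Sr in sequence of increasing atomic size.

B < Si < Li < Ca < Sr < Ba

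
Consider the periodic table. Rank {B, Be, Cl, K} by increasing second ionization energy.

Be < Cl < B < K

After 1 electron has been removed, what remains? B⁺ still has 2 valence electrons; Be⁺ still has 1 valence electron; Cl⁺ still has 6 valence electrons; K⁺ is the bare [Ar] core.
Core electrons are held far more tightly than valence electrons, so K tops the IE_2 order.
Valence configurations: B⁺ [He]2s², Be⁺ [He]2s¹, Cl⁺ [Ne]3s²3p⁴.
The numbers (kJ/mol): B 2427, Be 1757, Cl 2298, K 3052.
Putting it together, IE_2: Be < Cl < B < K.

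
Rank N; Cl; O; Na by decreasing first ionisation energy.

N is in period 2, group 15; O is in period 2, group 16; Na is in period 3, group 1; Cl is in period 3, group 17.
IE₁ increases left→right with effective nuclear charge and decreases top→bottom as the valence shell moves farther out.
Neither a single period nor a single group — weigh both effects.
Cl > Na: both are in period 3; the period trend gives Cl the larger value.
O > Cl: the two effects oppose for this pair; the down-group effect wins (1314 vs 1251 kJ/mol).
N > O: this pair runs against the simple trend — see the exception note.
Note the exception: N has a higher first ionization energy than O, contrary to the simple trend — pairing an electron in O's 2p⁴ costs repulsion energy, so O ionizes more easily than half-filled N (2p³).
Approximate values (kJ/mol): N 1402, O 1314, Na 496, Cl 1251.
So from highest to lowest: N > O > Cl > Na.

N > O > Cl > Na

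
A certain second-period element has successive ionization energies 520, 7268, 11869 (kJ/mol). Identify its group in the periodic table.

Look for the largest jump between consecutive ionization energies: IE2/IE1 ≈ 14.0, far larger than any earlier ratio.
That jump marks the point where a core electron is being removed. So the atom has 1 valence electron.
A main-group element with 1 valence electron is in group 1.

Group 1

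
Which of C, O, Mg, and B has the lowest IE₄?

Consider each +3 ion: C³⁺ still has 1 valence electron; O³⁺ still has 3 valence electrons; Mg³⁺ is already 1 electron into the core; B³⁺ is the bare [He] core.
Pulling an electron out of a noble-gas core costs far more than removing a remaining valence electron, so Mg and B sit at the high end of IE_4.
Valence configurations: C³⁺ [He]2s¹, O³⁺ [He]2s²2p¹.
The numbers (kJ/mol): C 6223, O 7469, Mg 10543, B 25026.
Overall IE_4 order: C < O < Mg < B.

C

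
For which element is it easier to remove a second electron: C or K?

The second ionization energy removes an electron from the +1 ion. For each element: C⁺ still has 3 valence electrons; K⁺ is the bare [Ar] core.
Breaking into a closed-shell core is much more expensive than removing a leftover valence electron — K has the largest IE_2 here.
Approximate IE_2 values (kJ/mol): C 2353, K 3052.
Hence IE_2: C < K.

C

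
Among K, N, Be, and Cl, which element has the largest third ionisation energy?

Be

IE_3 is the cost of taking one more electron from the +2 cation: K²⁺ is already 1 electron into the core; N²⁺ still has 3 valence electrons; Be²⁺ is the bare [He] core; Cl²⁺ still has 5 valence electrons.
Usually core removal costs more than valence removal, but here the competition is close: a tightly held n=2 valence electron can cost more to remove than an n=3 core electron, so the actual values have to decide it.
Valence configurations: N²⁺ [He]2s²2p¹, Cl²⁺ [Ne]3s²3p³.
Approximate IE_3 values (kJ/mol): K 4420, N 4578, Be 14849, Cl 3822.
Overall IE_3 order: Cl < K < N < Be.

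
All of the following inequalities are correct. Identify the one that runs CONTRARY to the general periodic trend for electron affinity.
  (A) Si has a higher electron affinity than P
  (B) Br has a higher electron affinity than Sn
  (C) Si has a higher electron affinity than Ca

(A)

The general trend: electron affinity increases across a period and decreases down a group.
(A) Si (period 3, group 14) vs P (period 3, group 15): the stated order contradicts the simple trend.
(B) Br (period 4, group 17) vs Sn (period 5, group 14): the stated order agrees with the simple trend.
(C) Si (period 3, group 14) vs Ca (period 4, group 2): the stated order agrees with the simple trend.
The exception is (A): adding an electron to P's half-filled 3p³ is unfavourable, so Si (3p²) has the more exothermic EA.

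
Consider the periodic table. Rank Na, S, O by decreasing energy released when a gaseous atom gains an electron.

Atoms with high Z_eff and room in the valence shell (especially the halogens) have the most exothermic electron affinities.
Here both period and group differ, so the two effects have to be weighed against each other.
O > Na: relative to Na, both the across-period and down-group shifts push O's electron affinity up.
S > O: this pair runs against the simple trend — see the exception note.
Note the exception: S has a higher electron affinity than O, contrary to the simple trend — the compact 2p subshell of O repels the added electron more than S's larger 3p does.
Approximate values (kJ/mol): O 141, Na 53, S 200.
So from highest to lowest: S > O > Na.

S > O > Na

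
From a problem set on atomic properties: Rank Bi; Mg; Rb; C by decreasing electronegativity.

C > Bi > Mg > Rb

Electronegativity increases across a period and decreases down a group, tracking effective nuclear charge and atomic size.
These span different periods and groups, so the two trends combine.
Mg > Rb: relative to Rb, both the across-period and down-group shifts push Mg's electronegativity up.
Bi > Mg: period and group pull opposite ways; the across-period shift dominates (2.02 vs 1.31).
C > Bi: the two effects oppose for this pair; the down-group effect wins (2.55 vs 2.02).
For reference (Pauling): C 2.55, Mg 1.31, Rb 0.82, Bi 2.02.
So from highest to lowest: C > Bi > Mg > Rb.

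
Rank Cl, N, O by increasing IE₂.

Cl < N < O

The second ionization energy removes an electron from the +1 ion. For each element: Cl⁺ still has 6 valence electrons; N⁺ still has 4 valence electrons; O⁺ still has 5 valence electrons.
All are still removing valence electrons, so compare the +1 ions as you would atoms: IE_2 generally rises across a period (higher Z_eff) and falls down a group (larger shell), subject to the usual subshell exceptions.
Valence configurations: Cl⁺ [Ne]3s²3p⁴, N⁺ [He]2s²2p², O⁺ [He]2s²2p³.
Approximate IE_2 values (kJ/mol): Cl 2298, N 2856, O 3388.
Putting it together, IE_2: Cl < N < O.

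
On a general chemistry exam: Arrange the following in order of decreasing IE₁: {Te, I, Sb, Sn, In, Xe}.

In is in period 5, group 13; Sn is in period 5, group 14; Sb is in period 5, group 15; Te is in period 5, group 16; I is in period 5, group 17; Xe is in period 5, group 18.
Across a period the outer electron is held more tightly (higher IE₁); down a group it sits in a higher shell, more shielded, and comes off more easily.
All lie in period 5, so first ionization energy increases left to right.
So from highest to lowest: Xe > I > Te > Sb > Sn > In.

Xe > I > Te > Sb > Sn > In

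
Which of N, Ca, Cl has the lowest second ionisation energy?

Consider each +1 ion: N⁺ still has 4 valence electrons; Ca⁺ still has 1 valence electron; Cl⁺ still has 6 valence electrons.
All are still removing valence electrons, so compare the +1 ions as you would atoms: IE_2 generally rises across a period (higher Z_eff) and falls down a group (larger shell), subject to the usual subshell exceptions.
Valence configurations: N⁺ [He]2s²2p², Ca⁺ [Ar]4s¹, Cl⁺ [Ne]3s²3p⁴.
Approximate IE_2 values (kJ/mol): N 2856, Ca 1145, Cl 2298.
Hence IE_2: Ca < Cl < N.

Ca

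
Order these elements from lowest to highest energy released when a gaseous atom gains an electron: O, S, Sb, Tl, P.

Tl < P < Sb < O < S

O is in period 2, group 16; P is in period 3, group 15; S is in period 3, group 16; Sb is in period 5, group 15; Tl is in period 6, group 13.
EA tends to increase across a period and decrease down a group, though the pattern is less regular than for IE or radius.
These span different periods and groups, so the two trends combine.
P > Tl: both effects reinforce here, so P is clearly the higher of the two.
Sb > P: this pair runs against the simple trend — see the exception note.
O > Sb: both effects reinforce here, so O is clearly the higher of the two.
S > O: this pair runs against the simple trend — see the exception note.
Note the exception: Sb has a higher electron affinity than P, contrary to the simple trend — both are half-filled np³, but the pairing/repulsion penalty for the added electron shrinks as the p orbitals become larger and more diffuse down the group, and for Sb that outweighs the weaker nuclear attraction.
Note the exception: S has a higher electron affinity than O, contrary to the simple trend — the compact 2p subshell of O repels the added electron more than S's larger 3p does.
Approximate values (kJ/mol): O 141, P 72, S 200, Sb 103, Tl 19.
So from lowest to highest: Tl < P < Sb < O < S.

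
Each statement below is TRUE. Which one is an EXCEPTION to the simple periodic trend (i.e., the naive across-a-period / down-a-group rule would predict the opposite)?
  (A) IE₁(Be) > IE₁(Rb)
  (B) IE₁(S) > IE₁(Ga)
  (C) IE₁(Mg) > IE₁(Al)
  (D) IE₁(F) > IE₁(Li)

The general trend: first ionisation energy increases across a period and decreases down a group.
(A) Be (period 2, group 2) vs Rb (period 5, group 1): the stated order agrees with the simple trend.
(B) S (period 3, group 16) vs Ga (period 4, group 13): the stated order agrees with the simple trend.
(C) Mg (period 3, group 2) vs Al (period 3, group 13): the stated order contradicts the simple trend.
(D) F (period 2, group 17) vs Li (period 2, group 1): the stated order agrees with the simple trend.
The exception is (C): Al's single 3p electron is easier to remove than one from Mg's filled 3s².

(C)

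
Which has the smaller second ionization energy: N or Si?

Si

IE_2 is the cost of taking one more electron from the +1 cation: N⁺ still has 4 valence electrons; Si⁺ still has 3 valence electrons.
All are still removing valence electrons, so compare the +1 ions as you would atoms: IE_2 generally rises across a period (higher Z_eff) and falls down a group (larger shell), subject to the usual subshell exceptions.
Valence configurations: N⁺ [He]2s²2p², Si⁺ [Ne]3s²3p¹.
Tabulated IE_2 (kJ/mol): N 2856, Si 1577.
Overall IE_2 order: Si < N.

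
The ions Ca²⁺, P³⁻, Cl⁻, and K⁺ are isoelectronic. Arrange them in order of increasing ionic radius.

Ca²⁺ < K⁺ < Cl⁻ < P³⁻

All of these have 18 electrons, so size is governed by nuclear charge alone: the more protons, the stronger the pull on the same electron cloud, and the smaller the ion.
Nuclear charges: Ca²⁺ (Z=20), K⁺ (Z=19), Cl⁻ (Z=17), P³⁻ (Z=15).
Smallest to largest: Ca²⁺ < K⁺ < Cl⁻ < P³⁻.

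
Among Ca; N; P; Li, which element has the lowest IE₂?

IE_2 is the cost of taking one more electron from the +1 cation: Ca⁺ still has 1 valence electron; N⁺ still has 4 valence electrons; P⁺ still has 4 valence electrons; Li⁺ is the bare [He] core.
Breaking into a closed-shell core is much more expensive than removing a leftover valence electron — Li has the largest IE_2 here.
Valence configurations: Ca⁺ [Ar]4s¹, N⁺ [He]2s²2p², P⁺ [Ne]3s²3p².
Approximate IE_2 values (kJ/mol): Ca 1145, N 2856, P 1907, Li 7298.
So the second ionization energies run Ca < P < N < Li.

Ca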